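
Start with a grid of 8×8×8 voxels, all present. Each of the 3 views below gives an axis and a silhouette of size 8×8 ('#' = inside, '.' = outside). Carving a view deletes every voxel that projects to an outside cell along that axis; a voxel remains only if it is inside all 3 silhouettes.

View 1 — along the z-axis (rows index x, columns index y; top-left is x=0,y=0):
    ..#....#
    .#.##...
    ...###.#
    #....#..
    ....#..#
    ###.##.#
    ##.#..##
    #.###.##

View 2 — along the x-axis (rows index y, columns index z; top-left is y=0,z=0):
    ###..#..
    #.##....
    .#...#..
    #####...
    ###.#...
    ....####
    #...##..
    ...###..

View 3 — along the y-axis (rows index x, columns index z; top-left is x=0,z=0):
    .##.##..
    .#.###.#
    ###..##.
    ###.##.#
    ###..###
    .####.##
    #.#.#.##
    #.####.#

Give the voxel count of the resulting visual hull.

full grid |V| = 512
step 1: project along z, AND mask (30/64) → |grid| = 240
step 2: project along x, AND mask (28/64) → |grid| = 107
step 3: project along y, AND mask (43/64) → |grid| = 70

|visual hull| = 70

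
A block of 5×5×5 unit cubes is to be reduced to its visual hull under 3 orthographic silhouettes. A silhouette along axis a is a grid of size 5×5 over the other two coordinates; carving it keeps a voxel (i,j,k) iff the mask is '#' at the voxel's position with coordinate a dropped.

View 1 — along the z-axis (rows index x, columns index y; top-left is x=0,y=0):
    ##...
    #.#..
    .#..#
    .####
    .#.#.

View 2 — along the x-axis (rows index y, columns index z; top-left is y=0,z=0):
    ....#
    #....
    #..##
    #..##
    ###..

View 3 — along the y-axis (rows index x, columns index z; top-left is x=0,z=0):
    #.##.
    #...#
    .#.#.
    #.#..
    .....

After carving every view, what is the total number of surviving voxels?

remaining voxels: 10

before carving: 125 voxels (5×5×5)
step 1: project along z, AND mask (12/25) → |grid| = 60
step 2: project along x, AND mask (11/25) → |grid| = 24
step 3: project along y, AND mask (9/25) → |grid| = 10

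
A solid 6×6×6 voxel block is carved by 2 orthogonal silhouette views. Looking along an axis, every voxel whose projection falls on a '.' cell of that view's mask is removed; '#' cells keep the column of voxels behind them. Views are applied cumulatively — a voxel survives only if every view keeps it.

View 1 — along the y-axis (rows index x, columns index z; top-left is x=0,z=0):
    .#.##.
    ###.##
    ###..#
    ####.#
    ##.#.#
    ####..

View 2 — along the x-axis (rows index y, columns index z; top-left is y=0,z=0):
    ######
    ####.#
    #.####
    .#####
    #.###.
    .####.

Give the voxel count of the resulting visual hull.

remaining voxels: 118

full grid |V| = 216
  1. axis=1 (XZ plane), |mask|=25  ⇒  voxels=150
  2. axis=0 (YZ plane), |mask|=29  ⇒  voxels=118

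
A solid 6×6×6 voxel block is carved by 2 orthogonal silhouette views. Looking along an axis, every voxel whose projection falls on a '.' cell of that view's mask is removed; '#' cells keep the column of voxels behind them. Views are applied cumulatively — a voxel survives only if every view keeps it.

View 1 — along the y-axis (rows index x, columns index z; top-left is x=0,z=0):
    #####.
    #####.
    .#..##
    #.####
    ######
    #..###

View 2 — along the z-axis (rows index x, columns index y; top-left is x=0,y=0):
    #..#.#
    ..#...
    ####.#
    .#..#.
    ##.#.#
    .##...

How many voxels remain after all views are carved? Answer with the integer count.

77 voxels

before carving: 216 voxels (6×6×6)
  1. axis=1 (XZ plane), |mask|=28  ⇒  voxels=168
  2. axis=2 (XY plane), |mask|=17  ⇒  voxels=77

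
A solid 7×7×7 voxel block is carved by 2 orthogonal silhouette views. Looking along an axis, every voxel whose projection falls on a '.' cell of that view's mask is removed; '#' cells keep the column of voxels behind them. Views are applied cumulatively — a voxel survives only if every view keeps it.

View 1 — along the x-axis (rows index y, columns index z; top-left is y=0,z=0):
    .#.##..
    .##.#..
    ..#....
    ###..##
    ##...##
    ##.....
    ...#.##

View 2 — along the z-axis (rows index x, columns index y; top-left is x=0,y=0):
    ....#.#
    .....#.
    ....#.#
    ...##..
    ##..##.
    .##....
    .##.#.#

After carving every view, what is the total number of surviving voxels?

remaining voxels: 52

full grid |V| = 343
carve view 1 (along x, YZ-mask fill 21/49): 147 voxels remain
carve view 2 (along z, XY-mask fill 17/49): 52 voxels remain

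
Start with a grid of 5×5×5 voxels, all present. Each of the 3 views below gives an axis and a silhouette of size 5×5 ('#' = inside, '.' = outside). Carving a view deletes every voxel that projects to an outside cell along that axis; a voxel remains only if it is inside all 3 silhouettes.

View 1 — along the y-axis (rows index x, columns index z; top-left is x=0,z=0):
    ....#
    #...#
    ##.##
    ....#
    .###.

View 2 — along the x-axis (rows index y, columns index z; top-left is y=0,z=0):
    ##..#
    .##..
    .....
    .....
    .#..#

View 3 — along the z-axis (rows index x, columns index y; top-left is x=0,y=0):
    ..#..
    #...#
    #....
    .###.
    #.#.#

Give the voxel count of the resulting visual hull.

remaining voxels: 8

before carving: 125 voxels (5×5×5)
V1 y: intersect with XZ mask (11 set) -- 55 left
V2 x: intersect with YZ mask (7 set) -- 17 left
V3 z: intersect with XY mask (10 set) -- 8 left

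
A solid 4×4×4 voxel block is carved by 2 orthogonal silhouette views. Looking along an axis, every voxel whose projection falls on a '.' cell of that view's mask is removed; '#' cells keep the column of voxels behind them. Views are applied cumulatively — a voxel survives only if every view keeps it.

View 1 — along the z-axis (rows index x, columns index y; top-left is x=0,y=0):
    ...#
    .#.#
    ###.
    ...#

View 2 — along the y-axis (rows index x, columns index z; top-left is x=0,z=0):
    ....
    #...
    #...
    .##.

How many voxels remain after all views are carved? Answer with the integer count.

full grid |V| = 64
  1. axis=2 (XY plane), |mask|=7  ⇒  voxels=28
  2. axis=1 (XZ plane), |mask|=4  ⇒  voxels=7

7 voxels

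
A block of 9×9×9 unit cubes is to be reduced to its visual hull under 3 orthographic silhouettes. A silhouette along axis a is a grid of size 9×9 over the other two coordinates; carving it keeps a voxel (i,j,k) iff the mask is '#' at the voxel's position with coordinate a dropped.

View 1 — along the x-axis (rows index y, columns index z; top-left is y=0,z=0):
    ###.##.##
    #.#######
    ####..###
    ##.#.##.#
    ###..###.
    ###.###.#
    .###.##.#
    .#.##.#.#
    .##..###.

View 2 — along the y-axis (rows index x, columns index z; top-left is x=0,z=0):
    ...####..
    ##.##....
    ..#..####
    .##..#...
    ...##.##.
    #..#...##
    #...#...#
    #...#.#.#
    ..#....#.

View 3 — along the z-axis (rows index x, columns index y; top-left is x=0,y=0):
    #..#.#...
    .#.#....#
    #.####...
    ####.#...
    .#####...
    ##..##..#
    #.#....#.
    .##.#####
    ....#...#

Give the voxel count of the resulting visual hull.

voxel count = 101

initial block: 9^3 = 729
  1. axis=0 (YZ plane), |mask|=57  ⇒  voxels=513
  2. axis=1 (XZ plane), |mask|=33  ⇒  voxels=202
  3. axis=2 (XY plane), |mask|=38  ⇒  voxels=101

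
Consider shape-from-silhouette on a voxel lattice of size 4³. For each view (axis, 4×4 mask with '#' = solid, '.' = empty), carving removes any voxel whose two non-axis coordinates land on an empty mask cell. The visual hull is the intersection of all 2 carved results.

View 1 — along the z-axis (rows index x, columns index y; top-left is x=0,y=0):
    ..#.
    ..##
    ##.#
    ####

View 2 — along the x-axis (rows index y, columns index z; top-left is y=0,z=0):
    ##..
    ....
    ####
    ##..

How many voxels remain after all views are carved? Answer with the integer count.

remaining voxels: 22

initial block: 4^3 = 64
[1] z-view keeps 10 columns → grid now 40
[2] x-view keeps 8 columns → grid now 22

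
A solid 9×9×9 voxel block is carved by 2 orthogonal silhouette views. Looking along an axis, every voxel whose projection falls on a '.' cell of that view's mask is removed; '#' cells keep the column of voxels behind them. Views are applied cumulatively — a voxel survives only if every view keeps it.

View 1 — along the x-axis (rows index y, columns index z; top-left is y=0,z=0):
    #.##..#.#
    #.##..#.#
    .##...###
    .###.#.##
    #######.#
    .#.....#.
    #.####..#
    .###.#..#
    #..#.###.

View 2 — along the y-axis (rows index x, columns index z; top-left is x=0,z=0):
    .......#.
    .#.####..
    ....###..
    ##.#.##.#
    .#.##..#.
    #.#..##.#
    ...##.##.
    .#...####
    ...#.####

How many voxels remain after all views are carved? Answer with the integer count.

full grid |V| = 729
carve view 1 (along x, YZ-mask fill 47/81): 423 voxels remain
carve view 2 (along y, XZ-mask fill 38/81): 193 voxels remain

|visual hull| = 193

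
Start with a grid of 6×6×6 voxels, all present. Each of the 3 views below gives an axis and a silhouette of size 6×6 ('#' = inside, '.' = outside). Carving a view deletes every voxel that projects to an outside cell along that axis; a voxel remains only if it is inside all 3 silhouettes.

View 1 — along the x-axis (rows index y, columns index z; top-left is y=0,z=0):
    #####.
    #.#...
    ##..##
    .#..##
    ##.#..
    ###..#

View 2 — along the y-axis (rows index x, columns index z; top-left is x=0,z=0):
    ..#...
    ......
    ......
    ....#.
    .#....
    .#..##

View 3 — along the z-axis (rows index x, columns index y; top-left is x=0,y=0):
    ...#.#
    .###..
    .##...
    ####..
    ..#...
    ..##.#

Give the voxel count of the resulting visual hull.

|visual hull| = 13

full grid |V| = 216
carve view 1 (along x, YZ-mask fill 21/36): 126 voxels remain
carve view 2 (along y, XZ-mask fill 6/36): 22 voxels remain
carve view 3 (along z, XY-mask fill 15/36): 13 voxels remain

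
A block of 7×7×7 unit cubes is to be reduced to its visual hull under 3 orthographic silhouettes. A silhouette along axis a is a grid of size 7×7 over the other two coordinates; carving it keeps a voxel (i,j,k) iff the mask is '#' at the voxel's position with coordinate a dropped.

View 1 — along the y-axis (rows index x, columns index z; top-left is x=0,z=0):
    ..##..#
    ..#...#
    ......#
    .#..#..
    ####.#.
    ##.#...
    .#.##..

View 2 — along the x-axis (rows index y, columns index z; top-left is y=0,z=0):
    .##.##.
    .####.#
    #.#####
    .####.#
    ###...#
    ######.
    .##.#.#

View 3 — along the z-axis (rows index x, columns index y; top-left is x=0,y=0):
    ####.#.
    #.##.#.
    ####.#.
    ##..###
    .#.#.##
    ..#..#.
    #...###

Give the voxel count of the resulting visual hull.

56 voxels

start: 7×7×7 = 343 voxels
carve view 1 (along y, XZ-mask fill 19/49): 133 voxels remain
carve view 2 (along x, YZ-mask fill 34/49): 97 voxels remain
carve view 3 (along z, XY-mask fill 29/49): 56 voxels remain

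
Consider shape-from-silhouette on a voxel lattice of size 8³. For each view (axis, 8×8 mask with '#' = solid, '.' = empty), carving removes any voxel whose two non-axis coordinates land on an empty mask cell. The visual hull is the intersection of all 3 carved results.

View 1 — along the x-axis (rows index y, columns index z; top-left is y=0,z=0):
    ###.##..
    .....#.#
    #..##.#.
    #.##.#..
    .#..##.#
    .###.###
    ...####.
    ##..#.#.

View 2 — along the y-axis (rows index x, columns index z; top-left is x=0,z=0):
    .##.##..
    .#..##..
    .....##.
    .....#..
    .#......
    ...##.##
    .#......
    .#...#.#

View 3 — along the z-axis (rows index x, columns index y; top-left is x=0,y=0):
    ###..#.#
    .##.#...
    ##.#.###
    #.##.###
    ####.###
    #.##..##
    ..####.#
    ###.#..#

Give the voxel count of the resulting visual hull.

|visual hull| = 52

start: 8×8×8 = 512 voxels
V1 x: intersect with YZ mask (33 set) -- 264 left
V2 y: intersect with XZ mask (19 set) -- 86 left
V3 z: intersect with XY mask (42 set) -- 52 left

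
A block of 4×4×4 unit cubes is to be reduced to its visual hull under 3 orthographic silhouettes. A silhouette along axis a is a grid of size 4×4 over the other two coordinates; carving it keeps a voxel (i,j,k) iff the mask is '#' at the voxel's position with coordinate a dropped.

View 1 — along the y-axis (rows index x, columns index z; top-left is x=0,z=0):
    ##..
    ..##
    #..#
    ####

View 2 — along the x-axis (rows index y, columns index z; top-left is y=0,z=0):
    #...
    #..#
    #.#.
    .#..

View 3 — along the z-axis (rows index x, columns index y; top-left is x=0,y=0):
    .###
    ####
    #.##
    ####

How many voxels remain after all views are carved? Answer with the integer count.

13 voxels

start: 4×4×4 = 64 voxels
  1. axis=1 (XZ plane), |mask|=10  ⇒  voxels=40
  2. axis=0 (YZ plane), |mask|=6  ⇒  voxels=16
  3. axis=2 (XY plane), |mask|=14  ⇒  voxels=13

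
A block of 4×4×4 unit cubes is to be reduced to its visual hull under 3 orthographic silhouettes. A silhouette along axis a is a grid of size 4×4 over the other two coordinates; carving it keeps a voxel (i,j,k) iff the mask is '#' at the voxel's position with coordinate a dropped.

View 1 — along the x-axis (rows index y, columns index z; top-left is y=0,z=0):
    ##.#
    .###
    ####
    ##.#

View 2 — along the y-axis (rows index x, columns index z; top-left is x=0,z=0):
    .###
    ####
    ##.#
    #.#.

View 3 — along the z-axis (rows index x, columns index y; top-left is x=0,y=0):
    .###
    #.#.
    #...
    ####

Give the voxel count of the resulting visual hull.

initial block: 4^3 = 64
carve view 1 (along x, YZ-mask fill 13/16): 52 voxels remain
carve view 2 (along y, XZ-mask fill 12/16): 39 voxels remain
carve view 3 (along z, XY-mask fill 10/16): 23 voxels remain

voxel count = 23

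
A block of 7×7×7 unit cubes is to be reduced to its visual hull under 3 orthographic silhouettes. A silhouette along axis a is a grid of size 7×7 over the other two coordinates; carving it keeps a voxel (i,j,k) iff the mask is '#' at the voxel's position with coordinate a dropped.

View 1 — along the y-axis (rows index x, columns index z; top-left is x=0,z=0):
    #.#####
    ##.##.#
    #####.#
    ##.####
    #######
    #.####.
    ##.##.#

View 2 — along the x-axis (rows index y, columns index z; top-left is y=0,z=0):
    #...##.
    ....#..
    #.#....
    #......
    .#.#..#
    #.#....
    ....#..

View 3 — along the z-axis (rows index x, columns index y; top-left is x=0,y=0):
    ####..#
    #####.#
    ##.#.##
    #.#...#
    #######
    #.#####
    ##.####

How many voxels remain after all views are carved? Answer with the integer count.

61 voxels

full grid |V| = 343
carve view 1 (along y, XZ-mask fill 40/49): 280 voxels remain
carve view 2 (along x, YZ-mask fill 13/49): 79 voxels remain
carve view 3 (along z, XY-mask fill 38/49): 61 voxels remain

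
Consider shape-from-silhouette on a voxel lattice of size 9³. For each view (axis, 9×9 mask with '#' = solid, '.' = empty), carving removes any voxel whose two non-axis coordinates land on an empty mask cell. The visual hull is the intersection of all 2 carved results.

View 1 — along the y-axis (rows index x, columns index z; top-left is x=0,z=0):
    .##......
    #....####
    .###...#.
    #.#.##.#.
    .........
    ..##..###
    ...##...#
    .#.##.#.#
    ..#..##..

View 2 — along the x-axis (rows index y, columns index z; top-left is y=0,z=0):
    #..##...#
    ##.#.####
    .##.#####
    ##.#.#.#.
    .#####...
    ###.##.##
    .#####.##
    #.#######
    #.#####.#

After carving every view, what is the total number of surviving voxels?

before carving: 729 voxels (9×9×9)
[1] y-view keeps 32 columns → grid now 288
[2] x-view keeps 57 columns → grid now 201

|visual hull| = 201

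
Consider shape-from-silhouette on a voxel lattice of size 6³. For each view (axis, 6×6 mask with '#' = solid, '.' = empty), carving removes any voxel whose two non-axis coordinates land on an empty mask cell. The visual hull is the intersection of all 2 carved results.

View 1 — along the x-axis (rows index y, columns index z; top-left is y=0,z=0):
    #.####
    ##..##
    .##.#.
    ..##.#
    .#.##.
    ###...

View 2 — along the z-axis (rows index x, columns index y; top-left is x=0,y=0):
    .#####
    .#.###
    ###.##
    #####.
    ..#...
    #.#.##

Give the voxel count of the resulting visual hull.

initial block: 6^3 = 216
[1] x-view keeps 21 columns → grid now 126
[2] z-view keeps 24 columns → grid now 82

voxel count = 82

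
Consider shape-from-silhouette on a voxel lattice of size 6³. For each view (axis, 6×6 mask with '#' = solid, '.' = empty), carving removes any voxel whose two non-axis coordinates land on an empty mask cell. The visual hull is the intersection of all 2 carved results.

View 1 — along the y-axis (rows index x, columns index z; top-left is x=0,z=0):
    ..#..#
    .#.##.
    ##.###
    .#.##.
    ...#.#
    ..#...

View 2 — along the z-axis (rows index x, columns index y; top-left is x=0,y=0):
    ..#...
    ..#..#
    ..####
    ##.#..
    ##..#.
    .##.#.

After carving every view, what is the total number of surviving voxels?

start: 6×6×6 = 216 voxels
after view 1 [y-axis, 16 of 36 cells solid] → remaining = 96
after view 2 [z-axis, 16 of 36 cells solid] → remaining = 46

|visual hull| = 46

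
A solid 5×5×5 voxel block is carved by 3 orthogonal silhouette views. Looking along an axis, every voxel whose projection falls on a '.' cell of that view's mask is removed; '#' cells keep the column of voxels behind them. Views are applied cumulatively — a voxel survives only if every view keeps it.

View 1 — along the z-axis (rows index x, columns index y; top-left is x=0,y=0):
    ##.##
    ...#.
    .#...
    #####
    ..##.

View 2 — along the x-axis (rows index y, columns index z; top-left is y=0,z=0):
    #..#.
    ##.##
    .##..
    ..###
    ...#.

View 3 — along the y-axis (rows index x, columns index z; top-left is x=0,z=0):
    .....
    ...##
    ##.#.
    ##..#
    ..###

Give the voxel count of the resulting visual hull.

|visual hull| = 15

initial block: 5^3 = 125
[1] z-view keeps 13 columns → grid now 65
[2] x-view keeps 12 columns → grid now 34
[3] y-view keeps 11 columns → grid now 15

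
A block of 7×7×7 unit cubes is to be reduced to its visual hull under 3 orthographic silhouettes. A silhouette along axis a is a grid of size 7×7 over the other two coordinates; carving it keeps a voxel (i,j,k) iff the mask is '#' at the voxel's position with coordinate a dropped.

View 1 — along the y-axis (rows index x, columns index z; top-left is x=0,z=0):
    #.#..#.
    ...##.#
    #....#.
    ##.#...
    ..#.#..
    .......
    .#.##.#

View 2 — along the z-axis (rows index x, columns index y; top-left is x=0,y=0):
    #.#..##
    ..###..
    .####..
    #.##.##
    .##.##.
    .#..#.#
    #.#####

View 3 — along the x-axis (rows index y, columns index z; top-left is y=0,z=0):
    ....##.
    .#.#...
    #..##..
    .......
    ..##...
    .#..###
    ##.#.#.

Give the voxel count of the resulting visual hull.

initial block: 7^3 = 343
  1. axis=1 (XZ plane), |mask|=17  ⇒  voxels=119
  2. axis=2 (XY plane), |mask|=29  ⇒  voxels=76
  3. axis=0 (YZ plane), |mask|=17  ⇒  voxels=27

27 voxels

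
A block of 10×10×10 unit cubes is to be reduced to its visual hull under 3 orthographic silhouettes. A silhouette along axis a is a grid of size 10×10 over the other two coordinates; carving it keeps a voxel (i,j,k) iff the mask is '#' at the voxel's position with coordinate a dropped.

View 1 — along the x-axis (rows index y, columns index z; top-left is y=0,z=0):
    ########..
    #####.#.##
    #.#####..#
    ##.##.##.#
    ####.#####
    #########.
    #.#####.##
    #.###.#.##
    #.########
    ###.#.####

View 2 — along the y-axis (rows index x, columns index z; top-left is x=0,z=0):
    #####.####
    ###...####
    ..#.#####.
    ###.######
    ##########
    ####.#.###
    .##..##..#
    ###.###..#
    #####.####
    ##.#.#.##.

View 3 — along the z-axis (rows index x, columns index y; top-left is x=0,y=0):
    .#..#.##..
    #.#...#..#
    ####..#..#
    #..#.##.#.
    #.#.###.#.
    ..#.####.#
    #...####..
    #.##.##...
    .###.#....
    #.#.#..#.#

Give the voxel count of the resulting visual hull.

remaining voxels: 299

full grid |V| = 1000
[1] x-view keeps 80 columns → grid now 800
[2] y-view keeps 76 columns → grid now 604
[3] z-view keeps 50 columns → grid now 299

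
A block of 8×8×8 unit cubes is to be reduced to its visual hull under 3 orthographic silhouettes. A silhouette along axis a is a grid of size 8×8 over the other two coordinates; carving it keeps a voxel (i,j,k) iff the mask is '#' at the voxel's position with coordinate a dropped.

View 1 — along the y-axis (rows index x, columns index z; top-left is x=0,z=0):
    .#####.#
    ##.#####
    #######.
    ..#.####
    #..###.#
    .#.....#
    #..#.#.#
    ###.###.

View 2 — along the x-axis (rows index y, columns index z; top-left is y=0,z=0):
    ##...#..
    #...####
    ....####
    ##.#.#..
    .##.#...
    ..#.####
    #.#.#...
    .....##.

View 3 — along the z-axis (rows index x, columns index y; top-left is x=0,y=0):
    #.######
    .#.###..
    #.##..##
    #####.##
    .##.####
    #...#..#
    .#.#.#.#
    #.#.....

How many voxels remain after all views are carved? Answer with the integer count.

full grid |V| = 512
[1] y-view keeps 42 columns → grid now 336
[2] x-view keeps 29 columns → grid now 158
[3] z-view keeps 38 columns → grid now 95

voxel count = 95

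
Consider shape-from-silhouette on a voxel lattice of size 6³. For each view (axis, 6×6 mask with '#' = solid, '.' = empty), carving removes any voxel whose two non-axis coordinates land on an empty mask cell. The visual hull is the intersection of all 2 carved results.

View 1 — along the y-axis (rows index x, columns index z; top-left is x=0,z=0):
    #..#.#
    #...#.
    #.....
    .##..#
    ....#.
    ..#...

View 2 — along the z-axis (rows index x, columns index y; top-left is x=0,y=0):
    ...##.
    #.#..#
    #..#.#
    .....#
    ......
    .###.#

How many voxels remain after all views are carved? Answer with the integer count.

initial block: 6^3 = 216
step 1: project along y, AND mask (11/36) → |grid| = 66
step 2: project along z, AND mask (13/36) → |grid| = 22

remaining voxels: 22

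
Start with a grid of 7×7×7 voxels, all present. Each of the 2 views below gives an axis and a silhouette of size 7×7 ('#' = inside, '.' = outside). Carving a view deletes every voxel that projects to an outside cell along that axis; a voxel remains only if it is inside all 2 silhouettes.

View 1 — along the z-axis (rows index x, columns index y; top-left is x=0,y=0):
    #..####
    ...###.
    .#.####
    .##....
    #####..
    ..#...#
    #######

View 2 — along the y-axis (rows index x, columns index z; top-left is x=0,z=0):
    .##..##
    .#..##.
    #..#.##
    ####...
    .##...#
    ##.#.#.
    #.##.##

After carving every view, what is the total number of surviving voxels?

start: 7×7×7 = 343 voxels
V1 z: intersect with XY mask (29 set) -- 203 left
V2 y: intersect with XZ mask (27 set) -- 115 left

|visual hull| = 115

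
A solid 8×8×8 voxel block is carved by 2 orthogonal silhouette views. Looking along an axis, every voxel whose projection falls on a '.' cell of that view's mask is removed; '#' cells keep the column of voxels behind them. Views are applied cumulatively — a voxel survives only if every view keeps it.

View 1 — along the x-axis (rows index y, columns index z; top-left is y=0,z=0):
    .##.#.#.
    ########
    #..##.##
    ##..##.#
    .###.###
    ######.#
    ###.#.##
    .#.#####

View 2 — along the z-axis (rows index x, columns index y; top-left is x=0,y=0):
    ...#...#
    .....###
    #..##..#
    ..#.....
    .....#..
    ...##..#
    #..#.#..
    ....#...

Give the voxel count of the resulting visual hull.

initial block: 8^3 = 512
carve view 1 (along x, YZ-mask fill 47/64): 376 voxels remain
carve view 2 (along z, XY-mask fill 18/64): 102 voxels remain

|visual hull| = 102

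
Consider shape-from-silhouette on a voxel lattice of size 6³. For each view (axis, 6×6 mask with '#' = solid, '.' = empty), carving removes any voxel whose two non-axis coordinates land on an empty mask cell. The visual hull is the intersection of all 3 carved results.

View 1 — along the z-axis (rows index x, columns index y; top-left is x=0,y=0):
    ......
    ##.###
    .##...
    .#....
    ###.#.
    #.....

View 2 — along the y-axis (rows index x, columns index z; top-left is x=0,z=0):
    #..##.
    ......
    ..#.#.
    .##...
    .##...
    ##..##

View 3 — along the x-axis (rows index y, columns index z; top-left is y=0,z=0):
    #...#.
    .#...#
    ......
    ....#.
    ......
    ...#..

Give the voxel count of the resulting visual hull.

before carving: 216 voxels (6×6×6)
  1. axis=2 (XY plane), |mask|=13  ⇒  voxels=78
  2. axis=1 (XZ plane), |mask|=13  ⇒  voxels=18
  3. axis=0 (YZ plane), |mask|=6  ⇒  voxels=4

|visual hull| = 4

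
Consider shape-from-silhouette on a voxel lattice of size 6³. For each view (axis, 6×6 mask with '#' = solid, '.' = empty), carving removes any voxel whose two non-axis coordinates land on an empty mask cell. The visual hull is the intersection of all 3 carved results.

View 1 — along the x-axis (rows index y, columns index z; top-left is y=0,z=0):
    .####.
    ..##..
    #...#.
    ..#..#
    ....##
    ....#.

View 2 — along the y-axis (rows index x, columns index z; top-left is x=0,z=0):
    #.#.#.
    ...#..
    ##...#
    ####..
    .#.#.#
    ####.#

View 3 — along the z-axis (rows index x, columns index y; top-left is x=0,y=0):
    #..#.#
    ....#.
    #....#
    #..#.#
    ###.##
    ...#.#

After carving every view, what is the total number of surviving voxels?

start: 6×6×6 = 216 voxels
  1. axis=0 (YZ plane), |mask|=13  ⇒  voxels=78
  2. axis=1 (XZ plane), |mask|=19  ⇒  voxels=35
  3. axis=2 (XY plane), |mask|=16  ⇒  voxels=15

remaining voxels: 15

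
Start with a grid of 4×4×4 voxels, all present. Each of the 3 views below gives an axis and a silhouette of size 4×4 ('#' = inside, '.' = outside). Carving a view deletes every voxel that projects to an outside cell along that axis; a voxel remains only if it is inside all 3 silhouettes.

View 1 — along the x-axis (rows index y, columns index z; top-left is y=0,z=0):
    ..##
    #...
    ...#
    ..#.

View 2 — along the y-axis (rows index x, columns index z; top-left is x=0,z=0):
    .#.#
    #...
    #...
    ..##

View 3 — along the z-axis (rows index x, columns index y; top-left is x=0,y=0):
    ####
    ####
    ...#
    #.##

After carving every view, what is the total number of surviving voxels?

full grid |V| = 64
  1. axis=0 (YZ plane), |mask|=5  ⇒  voxels=20
  2. axis=1 (XZ plane), |mask|=6  ⇒  voxels=8
  3. axis=2 (XY plane), |mask|=12  ⇒  voxels=7

|visual hull| = 7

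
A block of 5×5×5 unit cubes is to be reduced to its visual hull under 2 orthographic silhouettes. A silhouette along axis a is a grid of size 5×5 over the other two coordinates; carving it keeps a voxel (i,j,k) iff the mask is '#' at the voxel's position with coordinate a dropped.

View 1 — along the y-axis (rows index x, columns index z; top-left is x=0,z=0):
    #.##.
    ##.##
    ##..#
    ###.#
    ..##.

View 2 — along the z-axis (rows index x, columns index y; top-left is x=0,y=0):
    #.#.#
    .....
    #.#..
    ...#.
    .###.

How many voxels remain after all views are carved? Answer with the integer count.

|visual hull| = 25

before carving: 125 voxels (5×5×5)
step 1: project along y, AND mask (16/25) → |grid| = 80
step 2: project along z, AND mask (9/25) → |grid| = 25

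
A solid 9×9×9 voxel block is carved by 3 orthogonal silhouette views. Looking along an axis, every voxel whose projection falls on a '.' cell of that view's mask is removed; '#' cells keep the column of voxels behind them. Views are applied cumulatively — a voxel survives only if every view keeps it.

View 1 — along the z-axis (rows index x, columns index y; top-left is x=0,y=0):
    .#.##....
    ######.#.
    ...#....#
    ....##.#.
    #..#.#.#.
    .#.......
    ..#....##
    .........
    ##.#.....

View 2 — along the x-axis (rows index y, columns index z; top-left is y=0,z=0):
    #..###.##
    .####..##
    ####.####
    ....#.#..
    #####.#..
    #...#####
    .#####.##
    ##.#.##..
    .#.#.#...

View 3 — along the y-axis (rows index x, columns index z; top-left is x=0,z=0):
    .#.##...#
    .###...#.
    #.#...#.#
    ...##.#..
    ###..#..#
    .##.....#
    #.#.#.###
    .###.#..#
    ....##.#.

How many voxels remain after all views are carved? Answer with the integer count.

voxel count = 57

full grid |V| = 729
  1. axis=2 (XY plane), |mask|=26  ⇒  voxels=234
  2. axis=0 (YZ plane), |mask|=49  ⇒  voxels=130
  3. axis=1 (XZ plane), |mask|=37  ⇒  voxels=57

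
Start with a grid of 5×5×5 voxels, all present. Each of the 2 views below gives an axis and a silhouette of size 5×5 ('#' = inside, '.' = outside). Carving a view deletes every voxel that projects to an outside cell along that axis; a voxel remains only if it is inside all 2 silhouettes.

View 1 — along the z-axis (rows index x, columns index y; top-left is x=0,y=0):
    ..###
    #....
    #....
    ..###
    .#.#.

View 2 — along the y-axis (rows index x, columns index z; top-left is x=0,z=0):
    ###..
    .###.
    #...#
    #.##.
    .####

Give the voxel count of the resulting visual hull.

initial block: 5^3 = 125
step 1: project along z, AND mask (10/25) → |grid| = 50
step 2: project along y, AND mask (15/25) → |grid| = 31

voxel count = 31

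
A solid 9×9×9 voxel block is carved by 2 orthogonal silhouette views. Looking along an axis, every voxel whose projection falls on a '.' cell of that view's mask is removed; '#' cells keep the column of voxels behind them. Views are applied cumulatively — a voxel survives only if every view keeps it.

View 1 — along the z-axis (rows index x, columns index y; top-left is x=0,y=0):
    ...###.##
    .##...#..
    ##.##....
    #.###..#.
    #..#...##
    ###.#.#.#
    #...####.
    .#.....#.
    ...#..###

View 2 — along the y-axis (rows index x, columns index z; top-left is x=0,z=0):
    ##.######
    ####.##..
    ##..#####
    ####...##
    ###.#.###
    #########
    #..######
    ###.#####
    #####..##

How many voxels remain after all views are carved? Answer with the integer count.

full grid |V| = 729
  1. axis=2 (XY plane), |mask|=38  ⇒  voxels=342
  2. axis=1 (XZ plane), |mask|=65  ⇒  voxels=277

|visual hull| = 277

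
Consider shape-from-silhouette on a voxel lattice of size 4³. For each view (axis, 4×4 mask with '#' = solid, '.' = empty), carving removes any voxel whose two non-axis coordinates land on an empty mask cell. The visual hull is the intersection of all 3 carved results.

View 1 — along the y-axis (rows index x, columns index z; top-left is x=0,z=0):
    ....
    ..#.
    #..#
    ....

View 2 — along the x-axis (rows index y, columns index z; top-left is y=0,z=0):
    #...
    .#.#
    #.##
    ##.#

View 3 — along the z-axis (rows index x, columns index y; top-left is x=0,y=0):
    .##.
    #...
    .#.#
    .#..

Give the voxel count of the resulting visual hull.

before carving: 64 voxels (4×4×4)
V1 y: intersect with XZ mask (3 set) -- 12 left
V2 x: intersect with YZ mask (9 set) -- 7 left
V3 z: intersect with XY mask (6 set) -- 3 left

remaining voxels: 3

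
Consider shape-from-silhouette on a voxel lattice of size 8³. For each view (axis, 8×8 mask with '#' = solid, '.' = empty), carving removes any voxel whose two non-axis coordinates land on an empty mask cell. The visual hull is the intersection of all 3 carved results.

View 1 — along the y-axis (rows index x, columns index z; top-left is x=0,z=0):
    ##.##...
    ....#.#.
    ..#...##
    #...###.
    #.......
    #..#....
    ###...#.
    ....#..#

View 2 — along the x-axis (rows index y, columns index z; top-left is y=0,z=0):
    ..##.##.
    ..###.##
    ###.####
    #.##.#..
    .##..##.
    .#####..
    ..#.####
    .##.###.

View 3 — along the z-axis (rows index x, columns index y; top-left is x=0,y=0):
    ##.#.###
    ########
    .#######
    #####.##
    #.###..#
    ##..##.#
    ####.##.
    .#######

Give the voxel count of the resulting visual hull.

full grid |V| = 512
after view 1 [y-axis, 22 of 64 cells solid] → remaining = 176
after view 2 [x-axis, 39 of 64 cells solid] → remaining = 99
after view 3 [z-axis, 51 of 64 cells solid] → remaining = 82

voxel count = 82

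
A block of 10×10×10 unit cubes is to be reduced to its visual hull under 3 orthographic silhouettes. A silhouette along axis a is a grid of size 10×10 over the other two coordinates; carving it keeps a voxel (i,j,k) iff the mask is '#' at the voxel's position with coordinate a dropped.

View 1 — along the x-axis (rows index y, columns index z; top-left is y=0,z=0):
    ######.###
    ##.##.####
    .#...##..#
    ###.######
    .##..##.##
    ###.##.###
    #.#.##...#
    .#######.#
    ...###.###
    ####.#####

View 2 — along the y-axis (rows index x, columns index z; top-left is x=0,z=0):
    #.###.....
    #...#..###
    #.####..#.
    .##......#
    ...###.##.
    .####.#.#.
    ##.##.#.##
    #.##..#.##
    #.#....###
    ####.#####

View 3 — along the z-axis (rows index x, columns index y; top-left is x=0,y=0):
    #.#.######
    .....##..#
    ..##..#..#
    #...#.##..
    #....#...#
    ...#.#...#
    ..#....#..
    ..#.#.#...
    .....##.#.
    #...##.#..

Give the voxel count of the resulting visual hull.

before carving: 1000 voxels (10×10×10)
carve view 1 (along x, YZ-mask fill 72/100): 720 voxels remain
carve view 2 (along y, XZ-mask fill 56/100): 395 voxels remain
carve view 3 (along z, XY-mask fill 37/100): 140 voxels remain

voxel count = 140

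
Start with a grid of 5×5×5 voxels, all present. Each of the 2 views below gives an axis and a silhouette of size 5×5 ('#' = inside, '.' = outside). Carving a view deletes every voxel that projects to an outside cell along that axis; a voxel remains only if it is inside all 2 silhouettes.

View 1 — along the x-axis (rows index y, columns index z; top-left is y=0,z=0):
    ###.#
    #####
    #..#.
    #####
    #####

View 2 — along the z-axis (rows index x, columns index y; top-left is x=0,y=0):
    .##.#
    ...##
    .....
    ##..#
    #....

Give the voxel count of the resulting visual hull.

40 voxels

full grid |V| = 125
carve view 1 (along x, YZ-mask fill 21/25): 105 voxels remain
carve view 2 (along z, XY-mask fill 9/25): 40 voxels remain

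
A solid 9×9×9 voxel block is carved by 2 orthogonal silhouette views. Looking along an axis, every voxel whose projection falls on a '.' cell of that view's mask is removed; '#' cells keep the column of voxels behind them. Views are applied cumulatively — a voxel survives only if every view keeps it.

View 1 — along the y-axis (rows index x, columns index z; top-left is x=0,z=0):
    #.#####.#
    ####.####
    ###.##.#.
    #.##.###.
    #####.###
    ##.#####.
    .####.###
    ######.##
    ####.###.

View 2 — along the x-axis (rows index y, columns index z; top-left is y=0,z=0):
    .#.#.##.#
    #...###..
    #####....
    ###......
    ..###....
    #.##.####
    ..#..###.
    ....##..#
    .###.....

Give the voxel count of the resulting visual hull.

|visual hull| = 266

full grid |V| = 729
[1] y-view keeps 64 columns → grid now 576
[2] x-view keeps 37 columns → grid now 266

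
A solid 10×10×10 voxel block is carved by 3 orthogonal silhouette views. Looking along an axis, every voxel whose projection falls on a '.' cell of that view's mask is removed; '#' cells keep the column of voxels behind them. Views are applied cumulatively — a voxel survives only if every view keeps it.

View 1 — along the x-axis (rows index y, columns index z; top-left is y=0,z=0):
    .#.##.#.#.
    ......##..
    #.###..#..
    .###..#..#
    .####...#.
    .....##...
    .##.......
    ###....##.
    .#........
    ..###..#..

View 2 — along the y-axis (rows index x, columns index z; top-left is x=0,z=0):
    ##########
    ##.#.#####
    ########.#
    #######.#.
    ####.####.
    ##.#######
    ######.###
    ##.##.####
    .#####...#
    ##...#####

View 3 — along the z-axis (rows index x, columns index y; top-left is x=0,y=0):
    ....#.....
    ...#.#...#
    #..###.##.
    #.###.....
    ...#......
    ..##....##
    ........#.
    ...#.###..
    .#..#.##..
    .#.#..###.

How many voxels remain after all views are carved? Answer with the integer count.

97 voxels

full grid |V| = 1000
  1. axis=0 (YZ plane), |mask|=36  ⇒  voxels=360
  2. axis=1 (XZ plane), |mask|=82  ⇒  voxels=292
  3. axis=2 (XY plane), |mask|=33  ⇒  voxels=97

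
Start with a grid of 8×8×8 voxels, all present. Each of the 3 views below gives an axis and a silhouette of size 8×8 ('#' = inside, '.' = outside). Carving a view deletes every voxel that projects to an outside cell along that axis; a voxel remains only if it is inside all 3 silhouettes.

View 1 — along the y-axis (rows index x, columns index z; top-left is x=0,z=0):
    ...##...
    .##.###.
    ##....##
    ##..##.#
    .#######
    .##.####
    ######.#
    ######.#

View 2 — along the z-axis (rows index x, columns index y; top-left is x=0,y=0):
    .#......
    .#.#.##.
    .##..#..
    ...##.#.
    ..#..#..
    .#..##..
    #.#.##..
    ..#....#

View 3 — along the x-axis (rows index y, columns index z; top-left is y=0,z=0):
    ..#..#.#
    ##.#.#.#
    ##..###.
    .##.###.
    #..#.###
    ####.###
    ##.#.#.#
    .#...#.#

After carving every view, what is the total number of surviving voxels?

initial block: 8^3 = 512
carve view 1 (along y, XZ-mask fill 43/64): 344 voxels remain
carve view 2 (along z, XY-mask fill 22/64): 123 voxels remain
carve view 3 (along x, YZ-mask fill 38/64): 79 voxels remain

voxel count = 79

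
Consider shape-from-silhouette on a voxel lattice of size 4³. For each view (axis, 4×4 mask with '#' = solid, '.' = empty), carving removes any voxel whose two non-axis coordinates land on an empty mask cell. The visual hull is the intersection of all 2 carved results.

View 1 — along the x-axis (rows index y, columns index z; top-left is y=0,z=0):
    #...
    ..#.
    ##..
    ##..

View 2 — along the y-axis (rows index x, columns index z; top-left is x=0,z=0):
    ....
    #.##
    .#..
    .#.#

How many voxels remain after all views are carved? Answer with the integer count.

initial block: 4^3 = 64
step 1: project along x, AND mask (6/16) → |grid| = 24
step 2: project along y, AND mask (6/16) → |grid| = 8

8 voxels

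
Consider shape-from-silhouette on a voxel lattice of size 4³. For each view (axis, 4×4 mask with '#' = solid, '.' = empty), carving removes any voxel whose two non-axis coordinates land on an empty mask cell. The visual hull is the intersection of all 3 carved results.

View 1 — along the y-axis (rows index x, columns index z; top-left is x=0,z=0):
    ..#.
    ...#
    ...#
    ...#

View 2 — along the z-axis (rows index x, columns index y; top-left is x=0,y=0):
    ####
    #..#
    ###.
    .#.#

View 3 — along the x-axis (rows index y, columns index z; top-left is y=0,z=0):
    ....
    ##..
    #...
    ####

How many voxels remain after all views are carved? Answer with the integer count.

before carving: 64 voxels (4×4×4)
  1. axis=1 (XZ plane), |mask|=4  ⇒  voxels=16
  2. axis=2 (XY plane), |mask|=11  ⇒  voxels=11
  3. axis=0 (YZ plane), |mask|=7  ⇒  voxels=3

3 voxels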